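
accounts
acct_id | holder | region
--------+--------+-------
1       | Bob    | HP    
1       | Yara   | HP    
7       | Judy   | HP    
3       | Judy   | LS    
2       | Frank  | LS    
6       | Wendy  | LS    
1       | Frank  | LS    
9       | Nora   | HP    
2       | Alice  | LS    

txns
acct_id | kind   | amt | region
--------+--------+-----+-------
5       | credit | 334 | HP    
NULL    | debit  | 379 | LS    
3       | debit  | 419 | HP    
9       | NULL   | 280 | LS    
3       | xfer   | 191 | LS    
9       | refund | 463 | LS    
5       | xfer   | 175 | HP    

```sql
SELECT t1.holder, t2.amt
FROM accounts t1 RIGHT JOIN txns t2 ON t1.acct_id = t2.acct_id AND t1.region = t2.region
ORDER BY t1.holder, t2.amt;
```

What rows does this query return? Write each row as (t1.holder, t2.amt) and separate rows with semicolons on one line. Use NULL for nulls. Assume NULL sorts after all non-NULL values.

RIGHT JOIN keeps every row from `txns`; unmatched rows get NULL for `accounts`'s columns.
Matching on t1.acct_id = t2.acct_id AND t1.region = t2.region. A NULL in a compared column never satisfies the condition.
- t1 (acct_id=1, region=HP) has no partner in t2.
- t1 (acct_id=1, region=HP) has no partner in t2.
- t1 (acct_id=7, region=HP) has no partner in t2.
- t1 (acct_id=3, region=LS) pairs with 1 row(s) of t2.
- t1 (acct_id=2, region=LS) has no partner in t2.
- t1 (acct_id=6, region=LS) has no partner in t2.
- t1 (acct_id=1, region=LS) has no partner in t2.
- t1 (acct_id=9, region=HP) has no partner in t2.
- t1 (acct_id=2, region=LS) has no partner in t2.
- plus 6 unmatched t2 row(s), each kept with NULL t1 columns.
After projecting and ordering:
t1.holder | t2.amt
Judy | 191
NULL | 175
NULL | 280
NULL | 334
NULL | 379
NULL | 419
NULL | 463

(Judy, 191); (NULL, 175); (NULL, 280); (NULL, 334); (NULL, 379); (NULL, 419); (NULL, 463)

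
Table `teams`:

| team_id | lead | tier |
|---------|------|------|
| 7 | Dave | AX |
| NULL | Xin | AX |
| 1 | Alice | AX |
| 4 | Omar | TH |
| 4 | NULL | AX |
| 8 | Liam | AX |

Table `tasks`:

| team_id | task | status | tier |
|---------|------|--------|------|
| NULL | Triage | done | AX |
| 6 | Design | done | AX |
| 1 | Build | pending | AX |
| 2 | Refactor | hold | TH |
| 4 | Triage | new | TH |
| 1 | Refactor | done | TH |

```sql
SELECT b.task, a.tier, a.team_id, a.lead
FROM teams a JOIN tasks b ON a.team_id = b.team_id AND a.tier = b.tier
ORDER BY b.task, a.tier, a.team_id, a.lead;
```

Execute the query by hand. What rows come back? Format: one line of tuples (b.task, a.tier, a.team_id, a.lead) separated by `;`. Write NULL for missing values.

INNER JOIN keeps only pairs where the ON condition holds.
Matching on a.team_id = b.team_id AND a.tier = b.tier. A NULL in a compared column never satisfies the condition.
Matched pairs: 2.

(Build, AX, 1, Alice); (Triage, TH, 4, Omar)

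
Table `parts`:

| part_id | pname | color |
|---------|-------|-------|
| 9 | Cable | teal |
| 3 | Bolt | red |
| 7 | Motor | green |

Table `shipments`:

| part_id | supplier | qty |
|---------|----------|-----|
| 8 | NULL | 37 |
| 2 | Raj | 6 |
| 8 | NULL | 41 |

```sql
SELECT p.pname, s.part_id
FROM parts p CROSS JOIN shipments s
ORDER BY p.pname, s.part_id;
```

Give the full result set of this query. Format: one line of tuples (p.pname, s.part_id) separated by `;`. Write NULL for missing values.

CROSS JOIN pairs every row of `parts` with every row of `shipments`: 3 × 3 = 9 rows.

(Bolt, 2); (Bolt, 8); (Bolt, 8); (Cable, 2); (Cable, 8); (Cable, 8); (Motor, 2); (Motor, 8); (Motor, 8)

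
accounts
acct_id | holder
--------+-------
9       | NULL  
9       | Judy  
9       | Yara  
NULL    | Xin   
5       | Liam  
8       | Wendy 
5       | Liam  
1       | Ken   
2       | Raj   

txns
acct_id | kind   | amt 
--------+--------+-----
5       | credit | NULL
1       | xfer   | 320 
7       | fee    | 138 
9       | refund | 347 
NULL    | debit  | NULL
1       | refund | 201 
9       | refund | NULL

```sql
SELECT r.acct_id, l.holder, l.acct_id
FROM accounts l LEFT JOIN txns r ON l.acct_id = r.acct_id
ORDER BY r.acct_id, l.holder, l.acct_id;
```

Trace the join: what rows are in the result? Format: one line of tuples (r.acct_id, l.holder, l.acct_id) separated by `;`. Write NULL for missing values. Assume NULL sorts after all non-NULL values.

(1, Ken, 1); (1, Ken, 1); (5, Liam, 5); (5, Liam, 5); (9, Judy, 9); (9, Judy, 9); (9, Yara, 9); (9, Yara, 9); (9, NULL, 9); (9, NULL, 9); (NULL, Raj, 2); (NULL, Wendy, 8); (NULL, Xin, NULL)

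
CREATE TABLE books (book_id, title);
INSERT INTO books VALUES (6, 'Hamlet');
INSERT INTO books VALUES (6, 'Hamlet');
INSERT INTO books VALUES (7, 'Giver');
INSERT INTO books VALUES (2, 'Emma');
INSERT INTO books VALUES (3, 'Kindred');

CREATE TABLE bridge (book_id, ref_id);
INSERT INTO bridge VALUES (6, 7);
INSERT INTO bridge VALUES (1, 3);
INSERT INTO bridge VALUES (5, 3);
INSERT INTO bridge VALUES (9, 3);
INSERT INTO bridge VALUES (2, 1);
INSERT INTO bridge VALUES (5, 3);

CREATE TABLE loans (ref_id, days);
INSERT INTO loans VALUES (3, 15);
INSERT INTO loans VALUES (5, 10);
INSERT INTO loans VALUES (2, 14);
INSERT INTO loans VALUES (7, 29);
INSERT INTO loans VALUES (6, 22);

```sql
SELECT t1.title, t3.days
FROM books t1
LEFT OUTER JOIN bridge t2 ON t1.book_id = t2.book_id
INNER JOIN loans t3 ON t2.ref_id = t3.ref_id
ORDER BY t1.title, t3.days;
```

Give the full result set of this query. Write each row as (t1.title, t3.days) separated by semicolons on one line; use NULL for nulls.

(Hamlet, 29); (Hamlet, 29)

Step 1 — t1 LEFT JOIN t2 on book_id → 5 row(s).
Then INNER JOIN `loans t3` on ref_id: keep only rows whose t2.ref_id appears in t3.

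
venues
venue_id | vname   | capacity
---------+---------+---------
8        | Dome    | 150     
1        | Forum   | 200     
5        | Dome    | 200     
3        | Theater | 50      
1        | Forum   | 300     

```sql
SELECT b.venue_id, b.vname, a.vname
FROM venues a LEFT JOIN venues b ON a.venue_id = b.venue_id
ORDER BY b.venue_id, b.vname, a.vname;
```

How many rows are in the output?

LEFT JOIN keeps every row from `venues a`; unmatched rows get NULL for `venues b`'s columns.
Matching on a.venue_id = b.venue_id.
Matched pairs: 7; unmatched a rows kept: 0.
Total: 7 rows.

7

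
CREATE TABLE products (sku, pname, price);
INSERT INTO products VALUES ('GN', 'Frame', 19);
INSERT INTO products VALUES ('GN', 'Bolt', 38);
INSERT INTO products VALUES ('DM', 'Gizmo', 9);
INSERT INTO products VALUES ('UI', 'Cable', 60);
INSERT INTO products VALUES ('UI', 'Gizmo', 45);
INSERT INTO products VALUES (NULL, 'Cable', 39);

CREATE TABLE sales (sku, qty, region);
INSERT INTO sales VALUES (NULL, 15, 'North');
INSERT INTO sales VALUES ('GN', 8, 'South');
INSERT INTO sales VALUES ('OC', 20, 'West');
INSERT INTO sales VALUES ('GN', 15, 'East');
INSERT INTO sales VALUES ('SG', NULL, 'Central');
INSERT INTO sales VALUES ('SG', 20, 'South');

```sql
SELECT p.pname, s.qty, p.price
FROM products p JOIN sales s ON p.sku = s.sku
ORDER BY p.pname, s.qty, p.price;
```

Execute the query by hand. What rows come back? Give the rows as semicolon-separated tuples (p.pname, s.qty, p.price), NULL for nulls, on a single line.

(Bolt, 8, 38); (Bolt, 15, 38); (Frame, 8, 19); (Frame, 15, 19)

INNER JOIN keeps only pairs where the ON condition holds.
Matching on p.sku = s.sku. A NULL in a compared column never satisfies the condition.
Matched pairs: 4.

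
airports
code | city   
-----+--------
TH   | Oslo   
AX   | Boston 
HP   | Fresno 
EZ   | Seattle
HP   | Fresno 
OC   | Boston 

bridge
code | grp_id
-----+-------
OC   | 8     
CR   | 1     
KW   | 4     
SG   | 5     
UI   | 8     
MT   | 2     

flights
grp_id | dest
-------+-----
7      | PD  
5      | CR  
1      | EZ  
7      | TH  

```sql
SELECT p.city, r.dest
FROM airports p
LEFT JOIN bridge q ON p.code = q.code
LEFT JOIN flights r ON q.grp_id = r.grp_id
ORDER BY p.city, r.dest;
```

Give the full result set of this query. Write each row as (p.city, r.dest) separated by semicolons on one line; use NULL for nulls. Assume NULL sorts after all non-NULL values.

(Boston, NULL); (Boston, NULL); (Fresno, NULL); (Fresno, NULL); (Oslo, NULL); (Seattle, NULL)

Evaluate left to right. First `airports p LEFT JOIN bridge q` on code: 6 row(s).
Then LEFT JOIN `flights r` on grp_id: each of those 6 rows is kept; rows whose q.grp_id has no match in r get NULL for r's columns.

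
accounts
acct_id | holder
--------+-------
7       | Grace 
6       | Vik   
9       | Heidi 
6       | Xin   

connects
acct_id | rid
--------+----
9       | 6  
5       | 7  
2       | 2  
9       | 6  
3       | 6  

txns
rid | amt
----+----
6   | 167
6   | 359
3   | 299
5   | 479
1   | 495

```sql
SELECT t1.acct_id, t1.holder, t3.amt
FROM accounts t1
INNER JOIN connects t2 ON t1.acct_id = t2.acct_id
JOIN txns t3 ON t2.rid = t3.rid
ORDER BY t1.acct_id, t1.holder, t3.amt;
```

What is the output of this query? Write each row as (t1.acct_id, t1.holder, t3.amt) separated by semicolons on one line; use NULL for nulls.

Evaluate left to right. First `accounts t1 INNER JOIN connects t2` on acct_id: 2 row(s).
Then INNER JOIN `txns t3` on rid: keep only rows whose t2.rid appears in t3.

(9, Heidi, 167); (9, Heidi, 167); (9, Heidi, 359); (9, Heidi, 359)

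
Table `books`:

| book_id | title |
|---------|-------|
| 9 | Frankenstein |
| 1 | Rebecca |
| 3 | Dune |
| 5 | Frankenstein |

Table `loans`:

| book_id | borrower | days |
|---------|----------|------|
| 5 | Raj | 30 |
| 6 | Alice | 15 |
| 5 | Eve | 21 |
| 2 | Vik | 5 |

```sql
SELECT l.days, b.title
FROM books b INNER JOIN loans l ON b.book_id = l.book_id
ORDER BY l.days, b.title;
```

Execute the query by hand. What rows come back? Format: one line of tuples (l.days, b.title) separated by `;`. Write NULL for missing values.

(21, Frankenstein); (30, Frankenstein)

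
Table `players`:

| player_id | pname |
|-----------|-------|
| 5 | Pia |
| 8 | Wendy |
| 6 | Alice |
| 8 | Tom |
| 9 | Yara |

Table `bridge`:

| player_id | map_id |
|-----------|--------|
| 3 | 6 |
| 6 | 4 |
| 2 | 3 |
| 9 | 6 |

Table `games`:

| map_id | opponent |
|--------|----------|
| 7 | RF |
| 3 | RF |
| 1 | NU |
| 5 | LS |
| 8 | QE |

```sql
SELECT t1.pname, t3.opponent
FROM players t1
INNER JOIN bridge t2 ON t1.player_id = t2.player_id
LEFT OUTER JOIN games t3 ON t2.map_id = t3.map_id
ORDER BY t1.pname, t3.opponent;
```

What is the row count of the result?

Evaluate left to right. First `players t1 INNER JOIN bridge t2` on player_id: 2 row(s).
Then LEFT JOIN `games t3` on map_id: each of those 2 rows is kept; rows whose t2.map_id has no match in t3 get NULL for t3's columns.
Result: 2 row(s).

2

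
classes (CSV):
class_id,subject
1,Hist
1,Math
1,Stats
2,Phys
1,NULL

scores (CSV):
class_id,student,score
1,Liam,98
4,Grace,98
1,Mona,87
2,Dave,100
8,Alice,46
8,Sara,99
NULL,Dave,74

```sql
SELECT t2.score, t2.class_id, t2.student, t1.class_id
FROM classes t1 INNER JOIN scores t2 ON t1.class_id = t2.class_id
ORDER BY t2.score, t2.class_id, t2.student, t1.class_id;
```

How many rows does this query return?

INNER JOIN keeps only pairs where the ON condition holds.
Matching on t1.class_id = t2.class_id. A NULL in a compared column never satisfies the condition.
- t1 (class_id=1) pairs with 2 row(s) of t2.
- t1 (class_id=1) pairs with 2 row(s) of t2.
- t1 (class_id=1) pairs with 2 row(s) of t2.
- t1 (class_id=2) pairs with 1 row(s) of t2.
- t1 (class_id=1) pairs with 2 row(s) of t2.
Total: 9 rows.

9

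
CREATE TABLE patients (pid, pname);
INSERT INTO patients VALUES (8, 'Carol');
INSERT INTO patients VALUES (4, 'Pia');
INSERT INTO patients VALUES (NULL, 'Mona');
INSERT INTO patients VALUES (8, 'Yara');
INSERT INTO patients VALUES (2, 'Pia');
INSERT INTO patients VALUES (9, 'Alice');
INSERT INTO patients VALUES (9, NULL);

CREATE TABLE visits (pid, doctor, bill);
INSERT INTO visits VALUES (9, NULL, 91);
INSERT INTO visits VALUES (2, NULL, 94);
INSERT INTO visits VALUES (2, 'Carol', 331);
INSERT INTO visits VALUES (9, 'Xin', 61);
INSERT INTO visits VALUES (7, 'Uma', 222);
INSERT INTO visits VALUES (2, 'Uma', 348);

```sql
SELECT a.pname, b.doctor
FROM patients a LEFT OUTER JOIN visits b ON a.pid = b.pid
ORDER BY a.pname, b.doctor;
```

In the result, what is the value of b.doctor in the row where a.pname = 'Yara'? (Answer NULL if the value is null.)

NULL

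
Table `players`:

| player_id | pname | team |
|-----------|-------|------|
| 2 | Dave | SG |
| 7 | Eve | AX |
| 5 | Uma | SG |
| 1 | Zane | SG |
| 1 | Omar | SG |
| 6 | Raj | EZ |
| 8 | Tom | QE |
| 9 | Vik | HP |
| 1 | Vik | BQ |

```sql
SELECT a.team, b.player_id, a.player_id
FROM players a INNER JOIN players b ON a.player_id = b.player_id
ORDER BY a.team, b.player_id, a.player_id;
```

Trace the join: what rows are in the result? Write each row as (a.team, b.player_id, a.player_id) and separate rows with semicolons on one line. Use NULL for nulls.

INNER JOIN keeps only pairs where the ON condition holds.
Matching on a.player_id = b.player_id.
- a[0] player_id=2 → 1 match(es) in b → 1 row(s).
- a[1] player_id=7 → 1 match(es) in b → 1 row(s).
- a[2] player_id=5 → 1 match(es) in b → 1 row(s).
- a[3] player_id=1 → 3 match(es) in b → 3 row(s).
- a[4] player_id=1 → 3 match(es) in b → 3 row(s).
- a[5] player_id=6 → 1 match(es) in b → 1 row(s).
- a[6] player_id=8 → 1 match(es) in b → 1 row(s).
- a[7] player_id=9 → 1 match(es) in b → 1 row(s).
- a[8] player_id=1 → 3 match(es) in b → 3 row(s).

(AX, 7, 7); (BQ, 1, 1); (BQ, 1, 1); (BQ, 1, 1); (EZ, 6, 6); (HP, 9, 9); (QE, 8, 8); (SG, 1, 1); (SG, 1, 1); (SG, 1, 1); (SG, 1, 1); (SG, 1, 1); (SG, 1, 1); (SG, 2, 2); (SG, 5, 5)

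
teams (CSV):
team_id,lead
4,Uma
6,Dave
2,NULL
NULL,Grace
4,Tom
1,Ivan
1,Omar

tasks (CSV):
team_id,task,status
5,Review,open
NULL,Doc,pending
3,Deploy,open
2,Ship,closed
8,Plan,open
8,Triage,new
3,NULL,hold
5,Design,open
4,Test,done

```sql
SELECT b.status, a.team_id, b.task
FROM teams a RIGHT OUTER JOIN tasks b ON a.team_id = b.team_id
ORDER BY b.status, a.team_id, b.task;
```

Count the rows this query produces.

RIGHT JOIN keeps every row from `tasks`; unmatched rows get NULL for `teams`'s columns.
Matching on a.team_id = b.team_id. A NULL in a compared column never satisfies the condition.
- team_id=4: 1 matching b row(s), so 1 row(s) emitted.
- team_id=6: no matching b row.
- team_id=2: 1 matching b row(s), so 1 row(s) emitted.
- team_id=NULL: no matching b row.
- team_id=4: 1 matching b row(s), so 1 row(s) emitted.
- team_id=1: no matching b row.
- team_id=1: no matching b row.
- 7 b row(s) had no a match → kept, a columns NULL.
Total: 3 matched + 7 padded = 10 rows.

10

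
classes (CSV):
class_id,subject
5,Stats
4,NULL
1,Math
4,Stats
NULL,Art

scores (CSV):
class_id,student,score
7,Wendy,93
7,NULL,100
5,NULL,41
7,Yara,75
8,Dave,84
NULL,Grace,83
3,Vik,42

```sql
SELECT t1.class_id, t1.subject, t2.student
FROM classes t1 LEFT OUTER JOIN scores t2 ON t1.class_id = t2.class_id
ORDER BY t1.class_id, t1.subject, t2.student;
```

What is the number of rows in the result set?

LEFT JOIN keeps every row from `classes`; unmatched rows get NULL for `scores`'s columns.
Matching on t1.class_id = t2.class_id. A NULL in a compared column never satisfies the condition.
Matched pairs: 1; unmatched t1 rows kept: 4.
Total: 1 matched + 4 padded = 5 rows.

5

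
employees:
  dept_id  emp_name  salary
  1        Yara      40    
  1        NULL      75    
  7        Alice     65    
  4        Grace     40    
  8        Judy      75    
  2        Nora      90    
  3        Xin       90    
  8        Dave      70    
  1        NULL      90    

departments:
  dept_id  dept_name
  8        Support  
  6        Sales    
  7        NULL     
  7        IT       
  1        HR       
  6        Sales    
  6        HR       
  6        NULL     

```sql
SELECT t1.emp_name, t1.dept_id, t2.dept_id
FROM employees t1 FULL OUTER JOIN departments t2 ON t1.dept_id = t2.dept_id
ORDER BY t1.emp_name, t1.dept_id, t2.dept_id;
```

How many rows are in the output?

14

FULL OUTER JOIN keeps every row from both sides; unmatched rows get NULL for the other side's columns.
Matching on t1.dept_id = t2.dept_id.
- t1 (dept_id=1) pairs with 1 row(s) of t2.
- t1 (dept_id=1) pairs with 1 row(s) of t2.
- t1 (dept_id=7) pairs with 2 row(s) of t2.
- t1 (dept_id=4) has no partner → padded with NULL.
- t1 (dept_id=8) pairs with 1 row(s) of t2.
- t1 (dept_id=2) has no partner → padded with NULL.
- t1 (dept_id=3) has no partner → padded with NULL.
- t1 (dept_id=8) pairs with 1 row(s) of t2.
- t1 (dept_id=1) pairs with 1 row(s) of t2.
- 4 row(s) from t2 found no t1 partner → padded with NULL.
Total: 7 matched + 7 padded = 14 rows.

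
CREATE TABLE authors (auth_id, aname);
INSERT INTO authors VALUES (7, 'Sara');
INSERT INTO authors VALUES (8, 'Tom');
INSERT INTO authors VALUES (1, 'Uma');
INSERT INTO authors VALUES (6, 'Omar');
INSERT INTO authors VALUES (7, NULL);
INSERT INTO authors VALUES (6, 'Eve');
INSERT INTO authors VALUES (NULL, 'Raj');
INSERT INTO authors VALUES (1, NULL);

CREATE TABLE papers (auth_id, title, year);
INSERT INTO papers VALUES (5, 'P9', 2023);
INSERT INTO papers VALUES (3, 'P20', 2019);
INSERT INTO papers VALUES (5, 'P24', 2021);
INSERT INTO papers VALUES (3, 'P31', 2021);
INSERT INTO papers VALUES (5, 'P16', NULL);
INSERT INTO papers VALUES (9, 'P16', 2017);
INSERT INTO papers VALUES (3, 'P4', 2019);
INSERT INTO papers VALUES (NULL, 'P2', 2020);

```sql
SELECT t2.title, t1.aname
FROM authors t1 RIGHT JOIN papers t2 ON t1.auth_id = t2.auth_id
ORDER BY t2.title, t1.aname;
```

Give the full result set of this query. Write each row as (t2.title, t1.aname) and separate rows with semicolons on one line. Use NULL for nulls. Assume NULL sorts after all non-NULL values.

RIGHT JOIN keeps every row from `papers`; unmatched rows get NULL for `authors`'s columns.
Matching on t1.auth_id = t2.auth_id. A NULL in a compared column never satisfies the condition.
- t1 (auth_id=7) has no partner in t2.
- t1 (auth_id=8) has no partner in t2.
- t1 (auth_id=1) has no partner in t2.
- t1 (auth_id=6) has no partner in t2.
- t1 (auth_id=7) has no partner in t2.
- t1 (auth_id=6) has no partner in t2.
- t1 (auth_id=NULL) has no partner in t2.
- t1 (auth_id=1) has no partner in t2.
- plus 8 unmatched t2 row(s), each kept with NULL t1 columns.
After projecting and ordering:
t2.title | t1.aname
P16 | NULL
P16 | NULL
P2 | NULL
P20 | NULL
P24 | NULL
P31 | NULL
P4 | NULL
P9 | NULL

(P16, NULL); (P16, NULL); (P2, NULL); (P20, NULL); (P24, NULL); (P31, NULL); (P4, NULL); (P9, NULL)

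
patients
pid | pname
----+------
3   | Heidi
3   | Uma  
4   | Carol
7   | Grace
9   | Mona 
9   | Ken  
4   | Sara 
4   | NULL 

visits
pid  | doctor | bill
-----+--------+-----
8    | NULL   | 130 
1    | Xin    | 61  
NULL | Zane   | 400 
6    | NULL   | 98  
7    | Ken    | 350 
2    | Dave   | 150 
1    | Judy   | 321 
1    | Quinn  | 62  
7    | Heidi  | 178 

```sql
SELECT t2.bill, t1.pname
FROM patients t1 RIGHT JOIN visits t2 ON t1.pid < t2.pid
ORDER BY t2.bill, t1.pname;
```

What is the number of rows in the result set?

26

RIGHT JOIN keeps every row from `visits`; unmatched rows get NULL for `patients`'s columns.
Matching on t1.pid < t2.pid. A NULL in a compared column never satisfies the condition.
- t1 (pid=3) pairs with 4 row(s) of t2.
- t1 (pid=3) pairs with 4 row(s) of t2.
- t1 (pid=4) pairs with 4 row(s) of t2.
- t1 (pid=7) pairs with 1 row(s) of t2.
- t1 (pid=9) has no partner in t2.
- t1 (pid=9) has no partner in t2.
- t1 (pid=4) pairs with 4 row(s) of t2.
- t1 (pid=4) pairs with 4 row(s) of t2.
- 5 row(s) from t2 found no t1 partner → padded with NULL.
Total: 21 matched + 5 padded = 26 rows.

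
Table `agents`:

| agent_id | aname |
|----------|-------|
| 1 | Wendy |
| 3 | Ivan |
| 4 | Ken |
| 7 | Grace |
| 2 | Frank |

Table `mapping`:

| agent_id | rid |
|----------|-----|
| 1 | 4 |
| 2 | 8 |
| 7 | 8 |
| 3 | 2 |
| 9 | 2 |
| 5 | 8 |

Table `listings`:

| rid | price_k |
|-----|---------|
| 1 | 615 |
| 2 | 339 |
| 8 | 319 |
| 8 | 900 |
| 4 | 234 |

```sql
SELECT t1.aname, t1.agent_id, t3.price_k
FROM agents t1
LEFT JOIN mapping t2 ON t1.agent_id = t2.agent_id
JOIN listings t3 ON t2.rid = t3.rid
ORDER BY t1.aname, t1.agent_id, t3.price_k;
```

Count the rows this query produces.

6

Step 1 — t1 LEFT JOIN t2 on agent_id → 5 row(s).
Then INNER JOIN `listings t3` on rid: keep only rows whose t2.rid appears in t3.
Result: 6 row(s).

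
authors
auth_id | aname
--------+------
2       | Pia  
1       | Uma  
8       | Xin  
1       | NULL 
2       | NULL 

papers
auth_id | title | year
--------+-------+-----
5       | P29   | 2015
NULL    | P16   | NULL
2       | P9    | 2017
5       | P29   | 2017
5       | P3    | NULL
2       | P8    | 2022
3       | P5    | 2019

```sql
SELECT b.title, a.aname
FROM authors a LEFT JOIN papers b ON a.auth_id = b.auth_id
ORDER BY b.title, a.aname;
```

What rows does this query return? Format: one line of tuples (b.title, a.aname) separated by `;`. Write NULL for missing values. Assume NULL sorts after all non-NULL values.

(P8, Pia); (P8, NULL); (P9, Pia); (P9, NULL); (NULL, Uma); (NULL, Xin); (NULL, NULL)

LEFT JOIN keeps every row from `authors`; unmatched rows get NULL for `papers`'s columns.
Matching on a.auth_id = b.auth_id. A NULL in a compared column never satisfies the condition.
Matched pairs: 4; unmatched a rows kept: 3.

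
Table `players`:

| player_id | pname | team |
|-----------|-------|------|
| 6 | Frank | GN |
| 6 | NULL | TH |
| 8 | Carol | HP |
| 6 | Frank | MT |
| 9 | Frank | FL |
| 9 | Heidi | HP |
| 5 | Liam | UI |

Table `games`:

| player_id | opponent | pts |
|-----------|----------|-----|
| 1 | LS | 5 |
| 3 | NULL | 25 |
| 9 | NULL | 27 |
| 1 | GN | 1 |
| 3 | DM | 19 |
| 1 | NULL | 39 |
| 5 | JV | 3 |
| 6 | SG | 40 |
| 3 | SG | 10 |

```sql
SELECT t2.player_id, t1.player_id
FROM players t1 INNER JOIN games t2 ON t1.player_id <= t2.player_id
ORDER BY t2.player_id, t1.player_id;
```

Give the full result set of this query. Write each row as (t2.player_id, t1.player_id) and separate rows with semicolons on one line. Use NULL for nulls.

(5, 5); (6, 5); (6, 6); (6, 6); (6, 6); (9, 5); (9, 6); (9, 6); (9, 6); (9, 8); (9, 9); (9, 9)

INNER JOIN keeps only pairs where the ON condition holds.
Matching on t1.player_id <= t2.player_id.
- t1 (player_id=6) pairs with 2 row(s) of t2.
- t1 (player_id=6) pairs with 2 row(s) of t2.
- t1 (player_id=8) pairs with 1 row(s) of t2.
- t1 (player_id=6) pairs with 2 row(s) of t2.
- t1 (player_id=9) pairs with 1 row(s) of t2.
- t1 (player_id=9) pairs with 1 row(s) of t2.
- t1 (player_id=5) pairs with 3 row(s) of t2.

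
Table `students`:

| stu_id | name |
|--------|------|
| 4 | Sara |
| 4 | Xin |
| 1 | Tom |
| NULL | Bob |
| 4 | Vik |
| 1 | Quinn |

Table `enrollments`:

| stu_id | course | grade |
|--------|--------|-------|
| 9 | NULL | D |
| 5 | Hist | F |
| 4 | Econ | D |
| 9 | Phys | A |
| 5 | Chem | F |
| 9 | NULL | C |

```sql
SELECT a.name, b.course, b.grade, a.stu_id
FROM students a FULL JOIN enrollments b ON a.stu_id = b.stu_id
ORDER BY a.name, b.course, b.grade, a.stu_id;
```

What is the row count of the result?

FULL OUTER JOIN keeps every row from both sides; unmatched rows get NULL for the other side's columns.
Matching on a.stu_id = b.stu_id. A NULL in a compared column never satisfies the condition.
- stu_id=4: 1 matching b row(s), so 1 row(s) emitted.
- stu_id=4: 1 matching b row(s), so 1 row(s) emitted.
- stu_id=1: no b row matches, row kept with b columns NULL.
- stu_id=NULL: no b row matches, row kept with b columns NULL.
- stu_id=4: 1 matching b row(s), so 1 row(s) emitted.
- stu_id=1: no b row matches, row kept with b columns NULL.
- 5 row(s) from b found no a partner → padded with NULL.
Total: 3 matched + 8 padded = 11 rows.

11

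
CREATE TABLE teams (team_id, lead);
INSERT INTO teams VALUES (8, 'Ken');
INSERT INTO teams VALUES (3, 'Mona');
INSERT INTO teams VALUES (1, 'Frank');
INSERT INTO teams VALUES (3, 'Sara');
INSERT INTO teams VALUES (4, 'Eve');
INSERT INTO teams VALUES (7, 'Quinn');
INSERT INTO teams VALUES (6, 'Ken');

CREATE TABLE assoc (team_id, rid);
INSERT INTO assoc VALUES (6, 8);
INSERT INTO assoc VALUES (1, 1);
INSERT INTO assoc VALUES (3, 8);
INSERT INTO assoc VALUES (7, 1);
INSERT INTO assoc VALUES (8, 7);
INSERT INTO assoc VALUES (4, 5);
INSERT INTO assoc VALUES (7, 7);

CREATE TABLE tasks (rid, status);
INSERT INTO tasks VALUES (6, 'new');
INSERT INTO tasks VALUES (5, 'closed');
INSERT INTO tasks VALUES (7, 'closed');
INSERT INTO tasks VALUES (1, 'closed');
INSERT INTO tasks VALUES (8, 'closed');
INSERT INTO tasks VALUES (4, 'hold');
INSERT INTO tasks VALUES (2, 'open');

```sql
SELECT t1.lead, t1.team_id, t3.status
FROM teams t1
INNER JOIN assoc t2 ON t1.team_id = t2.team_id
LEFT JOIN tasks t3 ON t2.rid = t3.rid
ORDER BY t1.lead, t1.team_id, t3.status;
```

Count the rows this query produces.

8

Evaluate left to right. First `teams t1 INNER JOIN assoc t2` on team_id: 8 row(s).
Then LEFT JOIN `tasks t3` on rid: each of those 8 rows is kept; rows whose t2.rid has no match in t3 get NULL for t3's columns.
Result: 8 row(s).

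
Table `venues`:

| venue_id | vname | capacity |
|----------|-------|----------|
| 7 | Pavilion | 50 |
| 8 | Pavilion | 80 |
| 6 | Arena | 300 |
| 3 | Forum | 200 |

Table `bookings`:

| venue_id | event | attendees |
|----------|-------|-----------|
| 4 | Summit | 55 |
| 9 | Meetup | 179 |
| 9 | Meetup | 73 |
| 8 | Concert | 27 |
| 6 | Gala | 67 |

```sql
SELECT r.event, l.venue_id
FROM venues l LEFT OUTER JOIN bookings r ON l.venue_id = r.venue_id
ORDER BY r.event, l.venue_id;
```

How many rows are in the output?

LEFT JOIN keeps every row from `venues`; unmatched rows get NULL for `bookings`'s columns.
Matching on l.venue_id = r.venue_id.
- l (venue_id=7) has no partner → padded with NULL.
- l (venue_id=8) pairs with 1 row(s) of r.
- l (venue_id=6) pairs with 1 row(s) of r.
- l (venue_id=3) has no partner → padded with NULL.
Total: 2 matched + 2 padded = 4 rows.

4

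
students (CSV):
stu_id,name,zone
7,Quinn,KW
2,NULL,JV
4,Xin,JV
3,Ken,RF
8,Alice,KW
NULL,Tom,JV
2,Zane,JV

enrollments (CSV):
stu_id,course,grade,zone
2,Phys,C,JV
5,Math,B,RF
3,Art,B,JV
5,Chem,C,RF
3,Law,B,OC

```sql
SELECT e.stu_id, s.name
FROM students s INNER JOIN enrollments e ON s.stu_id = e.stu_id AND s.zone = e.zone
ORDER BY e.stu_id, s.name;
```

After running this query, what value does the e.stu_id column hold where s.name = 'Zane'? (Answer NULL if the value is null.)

2

INNER JOIN keeps only pairs where the ON condition holds.
Matching on s.stu_id = e.stu_id AND s.zone = e.zone. A NULL in a compared column never satisfies the condition.
- stu_id=7, zone=KW: no matching e row, dropped.
- stu_id=2, zone=JV: 1 matching e row(s), so 1 row(s) emitted.
- stu_id=4, zone=JV: no matching e row, dropped.
- stu_id=3, zone=RF: no matching e row, dropped.
- stu_id=8, zone=KW: no matching e row, dropped.
- stu_id=NULL, zone=JV: no matching e row, dropped.
- stu_id=2, zone=JV: 1 matching e row(s), so 1 row(s) emitted.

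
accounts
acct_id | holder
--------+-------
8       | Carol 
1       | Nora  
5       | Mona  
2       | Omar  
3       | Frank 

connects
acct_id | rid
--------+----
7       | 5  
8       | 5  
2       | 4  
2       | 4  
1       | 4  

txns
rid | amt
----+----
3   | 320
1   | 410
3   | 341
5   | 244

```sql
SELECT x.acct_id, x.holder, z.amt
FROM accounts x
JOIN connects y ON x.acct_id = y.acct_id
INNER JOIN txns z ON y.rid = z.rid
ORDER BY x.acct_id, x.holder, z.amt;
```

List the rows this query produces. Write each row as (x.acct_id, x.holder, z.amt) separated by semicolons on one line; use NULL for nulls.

Joins associate left-to-right: accounts INNER JOIN connects on acct_id gives 4 intermediate row(s).
Then INNER JOIN `txns z` on rid: keep only rows whose y.rid appears in z.

(8, Carol, 244)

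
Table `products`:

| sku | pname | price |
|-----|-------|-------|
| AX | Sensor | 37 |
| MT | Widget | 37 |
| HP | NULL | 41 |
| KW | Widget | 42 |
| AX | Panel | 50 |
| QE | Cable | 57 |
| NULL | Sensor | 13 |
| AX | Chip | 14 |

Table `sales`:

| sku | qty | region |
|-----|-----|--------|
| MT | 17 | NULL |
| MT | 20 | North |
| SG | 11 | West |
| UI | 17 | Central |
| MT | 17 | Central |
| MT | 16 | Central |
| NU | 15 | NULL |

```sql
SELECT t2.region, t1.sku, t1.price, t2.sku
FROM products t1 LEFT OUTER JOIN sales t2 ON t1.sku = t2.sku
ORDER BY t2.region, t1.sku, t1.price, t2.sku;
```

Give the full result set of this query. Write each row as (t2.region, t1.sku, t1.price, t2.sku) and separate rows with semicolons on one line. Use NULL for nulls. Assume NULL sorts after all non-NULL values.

(Central, MT, 37, MT); (Central, MT, 37, MT); (North, MT, 37, MT); (NULL, AX, 14, NULL); (NULL, AX, 37, NULL); (NULL, AX, 50, NULL); (NULL, HP, 41, NULL); (NULL, KW, 42, NULL); (NULL, MT, 37, MT); (NULL, QE, 57, NULL); (NULL, NULL, 13, NULL)

LEFT JOIN keeps every row from `products`; unmatched rows get NULL for `sales`'s columns.
Matching on t1.sku = t2.sku. A NULL in a compared column never satisfies the condition.
- t1 row (sku=AX): no match → kept, t2 columns NULL.
- t1 row (sku=MT): matches 4 t2 row(s) → 4 output row(s).
- t1 row (sku=HP): no match → kept, t2 columns NULL.
- t1 row (sku=KW): no match → kept, t2 columns NULL.
- t1 row (sku=AX): no match → kept, t2 columns NULL.
- t1 row (sku=QE): no match → kept, t2 columns NULL.
- t1 row (sku=NULL): no match → kept, t2 columns NULL.
- t1 row (sku=AX): no match → kept, t2 columns NULL.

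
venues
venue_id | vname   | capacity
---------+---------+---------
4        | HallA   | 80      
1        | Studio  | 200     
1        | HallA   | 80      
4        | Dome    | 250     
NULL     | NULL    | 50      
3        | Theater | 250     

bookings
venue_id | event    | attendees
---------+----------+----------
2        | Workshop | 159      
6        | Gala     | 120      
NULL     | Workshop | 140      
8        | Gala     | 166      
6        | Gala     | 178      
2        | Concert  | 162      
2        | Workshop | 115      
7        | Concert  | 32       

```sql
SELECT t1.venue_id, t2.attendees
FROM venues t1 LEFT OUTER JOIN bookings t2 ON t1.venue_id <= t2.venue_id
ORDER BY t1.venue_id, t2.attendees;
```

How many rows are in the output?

27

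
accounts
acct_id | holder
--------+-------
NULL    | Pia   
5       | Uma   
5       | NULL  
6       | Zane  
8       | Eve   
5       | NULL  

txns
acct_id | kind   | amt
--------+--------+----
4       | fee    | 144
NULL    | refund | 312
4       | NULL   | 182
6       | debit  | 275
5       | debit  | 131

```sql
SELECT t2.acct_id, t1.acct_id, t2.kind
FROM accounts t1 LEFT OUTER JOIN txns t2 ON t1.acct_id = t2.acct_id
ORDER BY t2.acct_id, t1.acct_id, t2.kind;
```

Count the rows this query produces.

LEFT JOIN keeps every row from `accounts`; unmatched rows get NULL for `txns`'s columns.
Matching on t1.acct_id = t2.acct_id. A NULL in a compared column never satisfies the condition.
Matched pairs: 4; unmatched t1 rows kept: 2.
Total: 4 matched + 2 padded = 6 rows.

6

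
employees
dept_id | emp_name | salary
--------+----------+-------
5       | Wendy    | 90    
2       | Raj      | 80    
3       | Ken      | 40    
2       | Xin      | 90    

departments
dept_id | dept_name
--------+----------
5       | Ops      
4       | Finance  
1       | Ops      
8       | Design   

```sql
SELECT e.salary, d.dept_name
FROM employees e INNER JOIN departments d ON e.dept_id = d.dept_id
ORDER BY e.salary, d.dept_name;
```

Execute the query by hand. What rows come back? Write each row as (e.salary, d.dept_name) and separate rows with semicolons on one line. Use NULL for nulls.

INNER JOIN keeps only pairs where the ON condition holds.
Matching on e.dept_id = d.dept_id.
- dept_id=5: 1 matching d row(s), so 1 row(s) emitted.
- dept_id=2: no matching d row, dropped.
- dept_id=3: no matching d row, dropped.
- dept_id=2: no matching d row, dropped.
After projecting and ordering:
e.salary | d.dept_name
90 | Ops

(90, Ops)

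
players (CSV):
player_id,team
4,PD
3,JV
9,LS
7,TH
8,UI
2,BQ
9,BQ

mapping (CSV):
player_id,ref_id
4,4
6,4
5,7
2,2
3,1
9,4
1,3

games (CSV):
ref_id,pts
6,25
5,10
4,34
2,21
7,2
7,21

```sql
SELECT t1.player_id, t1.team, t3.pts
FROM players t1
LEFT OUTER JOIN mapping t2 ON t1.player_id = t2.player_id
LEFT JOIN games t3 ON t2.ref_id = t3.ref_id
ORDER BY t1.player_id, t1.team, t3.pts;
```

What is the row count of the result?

7

Evaluate left to right. First `players t1 LEFT JOIN mapping t2` on player_id: 7 row(s).
Then LEFT JOIN `games t3` on ref_id: each of those 7 rows is kept; rows whose t2.ref_id has no match in t3 get NULL for t3's columns.
Result: 7 row(s).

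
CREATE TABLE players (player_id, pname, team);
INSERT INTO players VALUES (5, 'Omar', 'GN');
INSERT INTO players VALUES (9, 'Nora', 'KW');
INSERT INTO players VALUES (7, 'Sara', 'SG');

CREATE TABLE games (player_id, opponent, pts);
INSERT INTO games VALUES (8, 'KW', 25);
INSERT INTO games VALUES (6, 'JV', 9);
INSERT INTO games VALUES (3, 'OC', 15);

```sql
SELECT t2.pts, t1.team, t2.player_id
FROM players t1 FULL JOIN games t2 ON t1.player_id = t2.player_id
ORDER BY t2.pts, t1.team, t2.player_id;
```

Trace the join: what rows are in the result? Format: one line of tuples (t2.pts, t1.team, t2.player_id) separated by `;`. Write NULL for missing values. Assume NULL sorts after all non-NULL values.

(9, NULL, 6); (15, NULL, 3); (25, NULL, 8); (NULL, GN, NULL); (NULL, KW, NULL); (NULL, SG, NULL)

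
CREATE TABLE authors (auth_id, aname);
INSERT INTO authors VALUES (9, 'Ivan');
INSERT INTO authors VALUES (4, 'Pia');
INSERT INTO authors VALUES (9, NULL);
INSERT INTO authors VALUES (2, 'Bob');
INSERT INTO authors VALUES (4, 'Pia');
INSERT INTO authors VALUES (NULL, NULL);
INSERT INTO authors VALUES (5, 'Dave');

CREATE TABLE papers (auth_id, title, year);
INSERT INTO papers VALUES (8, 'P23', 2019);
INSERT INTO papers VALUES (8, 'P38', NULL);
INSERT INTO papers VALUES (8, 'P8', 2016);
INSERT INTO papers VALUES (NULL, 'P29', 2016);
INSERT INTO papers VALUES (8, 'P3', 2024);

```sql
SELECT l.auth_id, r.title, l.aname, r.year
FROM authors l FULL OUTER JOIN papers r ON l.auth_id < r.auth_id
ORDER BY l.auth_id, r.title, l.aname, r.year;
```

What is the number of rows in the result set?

FULL OUTER JOIN keeps every row from both sides; unmatched rows get NULL for the other side's columns.
Matching on l.auth_id < r.auth_id. A NULL in a compared column never satisfies the condition.
- l row (auth_id=9): no match → kept, r columns NULL.
- l row (auth_id=4): matches 4 r row(s) → 4 output row(s).
- l row (auth_id=9): no match → kept, r columns NULL.
- l row (auth_id=2): matches 4 r row(s) → 4 output row(s).
- l row (auth_id=4): matches 4 r row(s) → 4 output row(s).
- l row (auth_id=NULL): no match → kept, r columns NULL.
- l row (auth_id=5): matches 4 r row(s) → 4 output row(s).
- 1 row(s) from r found no l partner → padded with NULL.
Total: 16 matched + 4 padded = 20 rows.

20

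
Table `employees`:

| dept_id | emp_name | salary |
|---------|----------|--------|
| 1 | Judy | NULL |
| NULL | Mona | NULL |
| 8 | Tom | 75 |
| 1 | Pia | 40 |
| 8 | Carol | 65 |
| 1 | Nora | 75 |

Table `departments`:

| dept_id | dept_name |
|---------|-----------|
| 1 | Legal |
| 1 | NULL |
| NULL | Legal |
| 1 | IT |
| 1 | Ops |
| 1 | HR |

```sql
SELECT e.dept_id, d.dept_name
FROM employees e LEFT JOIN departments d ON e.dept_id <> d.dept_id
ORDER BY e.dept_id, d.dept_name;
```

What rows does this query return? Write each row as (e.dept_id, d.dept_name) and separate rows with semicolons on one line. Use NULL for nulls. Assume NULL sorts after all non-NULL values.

(1, NULL); (1, NULL); (1, NULL); (8, HR); (8, HR); (8, IT); (8, IT); (8, Legal); (8, Legal); (8, Ops); (8, Ops); (8, NULL); (8, NULL); (NULL, NULL)

LEFT JOIN keeps every row from `employees`; unmatched rows get NULL for `departments`'s columns.
Matching on e.dept_id <> d.dept_id. A NULL in a compared column never satisfies the condition.
- e[0] dept_id=1 → no match; kept with NULLs on the d side.
- e[1] dept_id=NULL → no match; kept with NULLs on the d side.
- e[2] dept_id=8 → 5 match(es) in d → 5 row(s).
- e[3] dept_id=1 → no match; kept with NULLs on the d side.
- e[4] dept_id=8 → 5 match(es) in d → 5 row(s).
- e[5] dept_id=1 → no match; kept with NULLs on the d side.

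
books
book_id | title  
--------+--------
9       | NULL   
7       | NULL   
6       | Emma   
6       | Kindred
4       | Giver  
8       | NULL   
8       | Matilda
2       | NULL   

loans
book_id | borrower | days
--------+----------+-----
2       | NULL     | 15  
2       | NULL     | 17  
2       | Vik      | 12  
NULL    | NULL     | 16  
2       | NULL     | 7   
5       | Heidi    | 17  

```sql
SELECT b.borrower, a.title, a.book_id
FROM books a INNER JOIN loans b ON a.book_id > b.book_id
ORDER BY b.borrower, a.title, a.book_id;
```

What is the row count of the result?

INNER JOIN keeps only pairs where the ON condition holds.
Matching on a.book_id > b.book_id. A NULL in a compared column never satisfies the condition.
Matched pairs: 34.
Total: 34 rows.

34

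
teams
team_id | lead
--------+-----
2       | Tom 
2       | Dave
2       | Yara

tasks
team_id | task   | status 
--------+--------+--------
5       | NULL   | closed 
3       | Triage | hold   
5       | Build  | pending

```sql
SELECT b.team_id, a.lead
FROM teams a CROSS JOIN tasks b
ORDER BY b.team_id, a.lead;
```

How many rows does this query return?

9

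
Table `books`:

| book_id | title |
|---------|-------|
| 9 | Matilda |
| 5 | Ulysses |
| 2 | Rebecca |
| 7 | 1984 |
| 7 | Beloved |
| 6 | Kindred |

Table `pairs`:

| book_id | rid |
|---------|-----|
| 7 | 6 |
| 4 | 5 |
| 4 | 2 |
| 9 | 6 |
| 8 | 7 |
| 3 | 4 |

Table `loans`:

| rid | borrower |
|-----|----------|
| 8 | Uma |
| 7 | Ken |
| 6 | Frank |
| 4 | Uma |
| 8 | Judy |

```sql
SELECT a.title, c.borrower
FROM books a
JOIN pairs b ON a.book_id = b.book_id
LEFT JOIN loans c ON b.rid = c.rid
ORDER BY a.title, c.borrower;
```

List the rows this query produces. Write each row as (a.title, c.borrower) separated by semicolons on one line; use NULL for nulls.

(1984, Frank); (Beloved, Frank); (Matilda, Frank)

Evaluate left to right. First `books a INNER JOIN pairs b` on book_id: 3 row(s).
Then LEFT JOIN `loans c` on rid: each of those 3 rows is kept; rows whose b.rid has no match in c get NULL for c's columns.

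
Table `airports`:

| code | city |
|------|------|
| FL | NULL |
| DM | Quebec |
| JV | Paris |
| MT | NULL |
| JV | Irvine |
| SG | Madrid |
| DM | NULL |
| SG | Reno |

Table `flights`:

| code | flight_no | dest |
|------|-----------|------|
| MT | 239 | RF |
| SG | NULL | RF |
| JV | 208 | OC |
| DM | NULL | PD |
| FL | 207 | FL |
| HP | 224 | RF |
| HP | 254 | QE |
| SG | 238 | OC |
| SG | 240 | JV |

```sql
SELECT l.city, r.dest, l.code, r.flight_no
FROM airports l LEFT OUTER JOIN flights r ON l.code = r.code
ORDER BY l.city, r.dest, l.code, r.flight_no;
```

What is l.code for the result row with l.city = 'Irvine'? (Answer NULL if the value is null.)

LEFT JOIN keeps every row from `airports`; unmatched rows get NULL for `flights`'s columns.
Matching on l.code = r.code.
- l row (code=FL): matches 1 r row(s) → 1 output row(s).
- l row (code=DM): matches 1 r row(s) → 1 output row(s).
- l row (code=JV): matches 1 r row(s) → 1 output row(s).
- l row (code=MT): matches 1 r row(s) → 1 output row(s).
- l row (code=JV): matches 1 r row(s) → 1 output row(s).
- l row (code=SG): matches 3 r row(s) → 3 output row(s).
- l row (code=DM): matches 1 r row(s) → 1 output row(s).
- l row (code=SG): matches 3 r row(s) → 3 output row(s).

JV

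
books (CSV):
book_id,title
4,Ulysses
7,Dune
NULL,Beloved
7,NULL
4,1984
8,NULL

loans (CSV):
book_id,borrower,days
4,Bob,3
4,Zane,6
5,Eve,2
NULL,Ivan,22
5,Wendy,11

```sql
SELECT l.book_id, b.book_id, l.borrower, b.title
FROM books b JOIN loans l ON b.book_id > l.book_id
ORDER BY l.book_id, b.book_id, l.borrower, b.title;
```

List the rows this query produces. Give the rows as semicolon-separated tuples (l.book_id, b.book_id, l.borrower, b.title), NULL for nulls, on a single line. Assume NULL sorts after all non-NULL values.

(4, 7, Bob, Dune); (4, 7, Bob, NULL); (4, 7, Zane, Dune); (4, 7, Zane, NULL); (4, 8, Bob, NULL); (4, 8, Zane, NULL); (5, 7, Eve, Dune); (5, 7, Eve, NULL); (5, 7, Wendy, Dune); (5, 7, Wendy, NULL); (5, 8, Eve, NULL); (5, 8, Wendy, NULL)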